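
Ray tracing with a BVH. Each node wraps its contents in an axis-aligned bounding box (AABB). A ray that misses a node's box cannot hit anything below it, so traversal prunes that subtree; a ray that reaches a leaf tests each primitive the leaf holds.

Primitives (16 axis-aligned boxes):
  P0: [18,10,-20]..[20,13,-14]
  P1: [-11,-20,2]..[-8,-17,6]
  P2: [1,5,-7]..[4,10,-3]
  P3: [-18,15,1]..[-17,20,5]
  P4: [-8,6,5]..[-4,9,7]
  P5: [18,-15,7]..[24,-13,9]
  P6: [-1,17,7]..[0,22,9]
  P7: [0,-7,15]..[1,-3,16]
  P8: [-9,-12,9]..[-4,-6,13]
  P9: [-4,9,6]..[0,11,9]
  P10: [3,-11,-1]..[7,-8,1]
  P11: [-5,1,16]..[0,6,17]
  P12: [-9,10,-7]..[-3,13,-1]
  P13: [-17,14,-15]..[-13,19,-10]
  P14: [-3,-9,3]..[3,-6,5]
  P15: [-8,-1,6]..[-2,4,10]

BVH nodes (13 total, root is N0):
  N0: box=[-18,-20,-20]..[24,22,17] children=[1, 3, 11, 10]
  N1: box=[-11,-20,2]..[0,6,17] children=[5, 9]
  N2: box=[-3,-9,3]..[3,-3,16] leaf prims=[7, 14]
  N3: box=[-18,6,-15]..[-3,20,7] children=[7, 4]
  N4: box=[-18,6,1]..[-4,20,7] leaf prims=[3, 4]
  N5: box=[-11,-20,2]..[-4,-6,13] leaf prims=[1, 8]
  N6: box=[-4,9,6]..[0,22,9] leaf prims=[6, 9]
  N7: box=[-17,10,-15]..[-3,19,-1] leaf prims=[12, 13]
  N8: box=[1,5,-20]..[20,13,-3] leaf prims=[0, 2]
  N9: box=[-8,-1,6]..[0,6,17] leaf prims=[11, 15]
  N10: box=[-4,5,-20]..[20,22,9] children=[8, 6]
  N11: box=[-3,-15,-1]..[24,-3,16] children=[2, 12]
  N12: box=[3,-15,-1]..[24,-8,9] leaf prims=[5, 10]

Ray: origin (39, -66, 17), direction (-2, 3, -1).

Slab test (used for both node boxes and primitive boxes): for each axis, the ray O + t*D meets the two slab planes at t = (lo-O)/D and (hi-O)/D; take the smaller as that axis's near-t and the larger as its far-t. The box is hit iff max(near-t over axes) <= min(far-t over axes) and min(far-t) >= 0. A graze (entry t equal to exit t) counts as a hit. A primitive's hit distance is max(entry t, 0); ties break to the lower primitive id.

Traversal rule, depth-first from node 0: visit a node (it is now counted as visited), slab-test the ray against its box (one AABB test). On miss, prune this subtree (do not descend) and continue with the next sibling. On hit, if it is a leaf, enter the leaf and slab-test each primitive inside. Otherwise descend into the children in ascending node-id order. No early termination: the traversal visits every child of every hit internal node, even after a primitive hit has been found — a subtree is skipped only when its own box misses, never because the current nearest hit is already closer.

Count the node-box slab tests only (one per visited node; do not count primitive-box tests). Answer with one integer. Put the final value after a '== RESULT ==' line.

Trace the traversal:
N0 x:[15/2,57/2] y:[46/3,88/3] z:[0,37] -> hit [46/3,57/2], descend [1, 3, 10, 11]
  N1 x:[39/2,25] y:[46/3,24] z:[0,15] -> miss, prune
  N3 x:[21,57/2] y:[24,86/3] z:[10,32] -> hit [24,57/2], descend [4, 7]
    N4 x:[43/2,57/2] y:[24,86/3] z:[10,16] -> miss, prune
    N7 x:[21,28] y:[76/3,85/3] z:[18,32] -> hit [76/3,28] leaf, test {P12(miss), P13@t=27}
  N10 x:[19/2,43/2] y:[71/3,88/3] z:[8,37] -> miss, prune
  N11 x:[15/2,21] y:[17,21] z:[1,18] -> hit [17,18], descend [2, 12]
    N2 x:[18,21] y:[19,21] z:[1,14] -> miss, prune
    N12 x:[15/2,18] y:[17,58/3] z:[8,18] -> hit [17,18] leaf, test {P5(miss), P10(miss)}

Visited [0, 1, 3, 4, 7, 10, 11, 2, 12]. Tests: 9 box, 2 leaf. Nearest: P13.

== RESULT ==
9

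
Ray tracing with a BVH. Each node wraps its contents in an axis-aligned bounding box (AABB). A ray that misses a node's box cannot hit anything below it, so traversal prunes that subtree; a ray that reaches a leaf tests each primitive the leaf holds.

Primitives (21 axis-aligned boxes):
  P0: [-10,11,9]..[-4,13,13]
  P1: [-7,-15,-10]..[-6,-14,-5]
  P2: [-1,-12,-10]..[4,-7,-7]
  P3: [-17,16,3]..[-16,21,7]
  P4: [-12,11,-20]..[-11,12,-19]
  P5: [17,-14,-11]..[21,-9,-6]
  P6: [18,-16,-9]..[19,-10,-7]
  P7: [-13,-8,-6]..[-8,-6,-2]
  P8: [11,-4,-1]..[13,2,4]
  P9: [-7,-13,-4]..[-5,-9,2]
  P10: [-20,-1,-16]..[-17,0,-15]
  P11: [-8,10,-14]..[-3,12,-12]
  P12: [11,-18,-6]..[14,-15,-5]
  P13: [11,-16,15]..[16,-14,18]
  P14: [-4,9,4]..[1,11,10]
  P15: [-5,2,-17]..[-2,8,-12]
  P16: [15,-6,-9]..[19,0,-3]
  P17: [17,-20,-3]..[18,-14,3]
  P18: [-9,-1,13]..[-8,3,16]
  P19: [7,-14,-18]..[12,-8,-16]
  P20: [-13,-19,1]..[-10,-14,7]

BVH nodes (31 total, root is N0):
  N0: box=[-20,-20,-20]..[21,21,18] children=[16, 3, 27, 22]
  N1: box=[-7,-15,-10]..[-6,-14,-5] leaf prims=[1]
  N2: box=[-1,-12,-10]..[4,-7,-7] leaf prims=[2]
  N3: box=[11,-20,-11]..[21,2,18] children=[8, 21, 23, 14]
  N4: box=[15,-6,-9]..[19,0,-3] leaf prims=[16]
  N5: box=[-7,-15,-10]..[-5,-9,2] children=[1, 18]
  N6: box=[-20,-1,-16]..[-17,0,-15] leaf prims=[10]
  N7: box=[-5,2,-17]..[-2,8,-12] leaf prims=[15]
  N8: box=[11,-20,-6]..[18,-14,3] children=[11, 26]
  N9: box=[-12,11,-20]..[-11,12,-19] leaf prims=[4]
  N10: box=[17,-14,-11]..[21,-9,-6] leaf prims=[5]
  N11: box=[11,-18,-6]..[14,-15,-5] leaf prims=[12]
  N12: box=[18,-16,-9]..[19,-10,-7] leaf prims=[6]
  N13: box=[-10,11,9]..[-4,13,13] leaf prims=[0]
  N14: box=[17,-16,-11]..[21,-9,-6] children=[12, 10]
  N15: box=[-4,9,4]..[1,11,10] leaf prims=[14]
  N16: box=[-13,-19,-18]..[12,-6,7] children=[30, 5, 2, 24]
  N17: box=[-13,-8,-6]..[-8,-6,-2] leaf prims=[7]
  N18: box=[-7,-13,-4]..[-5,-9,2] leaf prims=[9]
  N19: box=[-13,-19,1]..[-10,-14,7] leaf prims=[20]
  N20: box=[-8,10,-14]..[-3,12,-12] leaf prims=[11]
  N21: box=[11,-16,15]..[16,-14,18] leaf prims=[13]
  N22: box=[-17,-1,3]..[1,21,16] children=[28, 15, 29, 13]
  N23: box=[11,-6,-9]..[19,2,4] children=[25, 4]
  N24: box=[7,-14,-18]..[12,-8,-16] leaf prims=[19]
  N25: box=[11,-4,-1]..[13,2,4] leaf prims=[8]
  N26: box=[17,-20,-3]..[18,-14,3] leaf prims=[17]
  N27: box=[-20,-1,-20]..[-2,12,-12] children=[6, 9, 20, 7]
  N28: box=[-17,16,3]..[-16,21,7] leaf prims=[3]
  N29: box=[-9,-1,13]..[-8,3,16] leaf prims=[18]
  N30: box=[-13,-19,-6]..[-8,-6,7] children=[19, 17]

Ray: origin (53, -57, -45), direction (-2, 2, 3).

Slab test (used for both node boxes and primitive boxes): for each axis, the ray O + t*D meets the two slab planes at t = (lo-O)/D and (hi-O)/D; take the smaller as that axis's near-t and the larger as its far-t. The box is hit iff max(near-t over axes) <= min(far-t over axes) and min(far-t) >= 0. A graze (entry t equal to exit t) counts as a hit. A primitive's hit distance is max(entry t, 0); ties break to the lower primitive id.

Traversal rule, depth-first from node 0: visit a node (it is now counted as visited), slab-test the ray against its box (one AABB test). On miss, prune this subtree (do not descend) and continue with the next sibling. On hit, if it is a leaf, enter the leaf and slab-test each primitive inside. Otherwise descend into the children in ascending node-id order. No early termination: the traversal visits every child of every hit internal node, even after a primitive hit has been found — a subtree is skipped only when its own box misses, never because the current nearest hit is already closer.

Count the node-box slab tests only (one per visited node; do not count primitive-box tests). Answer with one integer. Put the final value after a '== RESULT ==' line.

Walk:
N0 x:[16,73/2] y:[37/2,39] z:[25/3,21] -> hit [37/2,21], descend [3, 16, 22, 27]
  N3 x:[16,21] y:[37/2,59/2] z:[34/3,21] -> hit [37/2,21], descend [8, 14, 21, 23]
    N8 x:[35/2,21] y:[37/2,43/2] z:[13,16] -> miss, prune
    N14 x:[16,18] y:[41/2,24] z:[34/3,13] -> miss, prune
    N21 x:[37/2,21] y:[41/2,43/2] z:[20,21] -> hit [41/2,21] leaf, test {P13@t=41/2}
    N23 x:[17,21] y:[51/2,59/2] z:[12,49/3] -> miss, prune
  N16 x:[41/2,33] y:[19,51/2] z:[9,52/3] -> miss, prune
  N22 x:[26,35] y:[28,39] z:[16,61/3] -> miss, prune
  N27 x:[55/2,73/2] y:[28,69/2] z:[25/3,11] -> miss, prune

Summary -> nodes [0, 3, 8, 14, 21, 23, 16, 22, 27]; box-tests=9; leaf-entries=1; first=P13

== RESULT ==
9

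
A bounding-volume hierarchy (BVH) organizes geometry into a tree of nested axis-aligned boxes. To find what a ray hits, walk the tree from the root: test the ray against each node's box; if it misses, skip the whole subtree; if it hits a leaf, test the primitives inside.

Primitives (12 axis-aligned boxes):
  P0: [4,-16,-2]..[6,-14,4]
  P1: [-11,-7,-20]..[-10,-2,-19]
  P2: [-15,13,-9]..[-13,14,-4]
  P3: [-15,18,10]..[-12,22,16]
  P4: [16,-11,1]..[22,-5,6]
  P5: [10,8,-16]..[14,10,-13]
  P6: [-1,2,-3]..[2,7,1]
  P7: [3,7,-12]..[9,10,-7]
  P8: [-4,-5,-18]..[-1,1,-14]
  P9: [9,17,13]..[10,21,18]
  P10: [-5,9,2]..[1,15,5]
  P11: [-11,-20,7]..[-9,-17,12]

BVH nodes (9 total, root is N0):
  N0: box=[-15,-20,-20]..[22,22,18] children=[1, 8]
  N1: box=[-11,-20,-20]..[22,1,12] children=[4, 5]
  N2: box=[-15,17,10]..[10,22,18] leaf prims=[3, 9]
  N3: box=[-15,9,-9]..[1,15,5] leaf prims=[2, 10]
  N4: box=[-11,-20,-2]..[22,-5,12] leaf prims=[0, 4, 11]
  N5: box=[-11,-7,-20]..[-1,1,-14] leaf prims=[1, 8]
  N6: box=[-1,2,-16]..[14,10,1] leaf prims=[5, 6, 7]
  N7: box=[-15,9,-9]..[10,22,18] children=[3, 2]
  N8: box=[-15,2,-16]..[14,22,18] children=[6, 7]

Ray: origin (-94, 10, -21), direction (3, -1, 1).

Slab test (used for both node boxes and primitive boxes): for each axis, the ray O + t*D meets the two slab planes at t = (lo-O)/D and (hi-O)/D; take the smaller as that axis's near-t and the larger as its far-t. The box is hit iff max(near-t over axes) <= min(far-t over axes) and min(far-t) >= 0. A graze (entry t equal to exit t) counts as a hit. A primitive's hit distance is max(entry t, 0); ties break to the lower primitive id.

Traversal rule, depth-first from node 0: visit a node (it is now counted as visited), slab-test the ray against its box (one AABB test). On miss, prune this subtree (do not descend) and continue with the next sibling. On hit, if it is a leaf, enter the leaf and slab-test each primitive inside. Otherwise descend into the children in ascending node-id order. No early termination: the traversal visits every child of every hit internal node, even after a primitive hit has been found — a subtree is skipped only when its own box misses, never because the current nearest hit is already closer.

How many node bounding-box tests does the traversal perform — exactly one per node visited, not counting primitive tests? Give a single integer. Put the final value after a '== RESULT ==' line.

Walk:
N0 x:[79/3,116/3] y:[-12,30] z:[1,39] -> hit [79/3,30], descend [1, 8]
  N1 x:[83/3,116/3] y:[9,30] z:[1,33] -> hit [83/3,30], descend [4, 5]
    N4 x:[83/3,116/3] y:[15,30] z:[19,33] -> hit [83/3,30] leaf, test {P0(miss), P4(miss), P11@t=28}
    N5 x:[83/3,31] y:[9,17] z:[1,7] -> miss, prune
  N8 x:[79/3,36] y:[-12,8] z:[5,39] -> miss, prune

Visited [0, 1, 4, 5, 8]. Tests: 5 box, 1 leaf. Nearest: P11.

== RESULT ==
5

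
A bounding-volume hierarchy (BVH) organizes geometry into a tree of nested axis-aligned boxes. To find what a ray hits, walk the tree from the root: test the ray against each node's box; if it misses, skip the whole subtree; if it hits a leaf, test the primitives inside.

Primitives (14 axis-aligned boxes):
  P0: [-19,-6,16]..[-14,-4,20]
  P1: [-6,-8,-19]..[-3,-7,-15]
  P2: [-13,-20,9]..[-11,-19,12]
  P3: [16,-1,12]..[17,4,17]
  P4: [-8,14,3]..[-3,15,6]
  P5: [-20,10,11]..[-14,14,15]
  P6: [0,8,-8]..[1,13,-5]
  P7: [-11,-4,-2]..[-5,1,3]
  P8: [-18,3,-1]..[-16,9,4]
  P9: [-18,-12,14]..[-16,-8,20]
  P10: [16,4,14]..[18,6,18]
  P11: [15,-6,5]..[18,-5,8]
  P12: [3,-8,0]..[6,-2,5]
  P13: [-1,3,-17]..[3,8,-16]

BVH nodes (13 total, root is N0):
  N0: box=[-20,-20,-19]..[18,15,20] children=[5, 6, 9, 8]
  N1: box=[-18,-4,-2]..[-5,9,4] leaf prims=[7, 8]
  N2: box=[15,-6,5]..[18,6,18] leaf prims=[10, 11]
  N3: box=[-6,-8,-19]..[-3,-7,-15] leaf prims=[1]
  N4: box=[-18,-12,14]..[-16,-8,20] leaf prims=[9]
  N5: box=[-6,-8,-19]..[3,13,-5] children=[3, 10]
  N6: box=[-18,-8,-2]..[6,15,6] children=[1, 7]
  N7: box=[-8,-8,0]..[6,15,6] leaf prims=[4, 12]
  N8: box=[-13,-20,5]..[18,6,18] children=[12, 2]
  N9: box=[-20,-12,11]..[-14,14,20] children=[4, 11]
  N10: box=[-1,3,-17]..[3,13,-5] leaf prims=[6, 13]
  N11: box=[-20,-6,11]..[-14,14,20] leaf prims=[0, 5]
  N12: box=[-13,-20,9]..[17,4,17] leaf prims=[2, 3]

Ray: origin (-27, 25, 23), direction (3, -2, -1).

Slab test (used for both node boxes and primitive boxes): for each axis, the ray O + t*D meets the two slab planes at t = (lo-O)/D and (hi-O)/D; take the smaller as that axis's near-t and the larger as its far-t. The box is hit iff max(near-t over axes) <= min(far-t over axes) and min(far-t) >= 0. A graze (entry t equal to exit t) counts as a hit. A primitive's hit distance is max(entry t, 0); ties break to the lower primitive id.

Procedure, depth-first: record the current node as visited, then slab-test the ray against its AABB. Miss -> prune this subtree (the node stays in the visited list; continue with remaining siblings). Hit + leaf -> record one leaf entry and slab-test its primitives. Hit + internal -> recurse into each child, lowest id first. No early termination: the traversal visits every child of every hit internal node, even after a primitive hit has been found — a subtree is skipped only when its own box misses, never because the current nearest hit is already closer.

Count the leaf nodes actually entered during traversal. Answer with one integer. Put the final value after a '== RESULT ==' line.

Walk:
N0 x:[7/3,15] y:[5,45/2] z:[3,42] -> hit [5,15], descend [5, 6, 8, 9]
  N5 x:[7,10] y:[6,33/2] z:[28,42] -> miss, prune
  N6 x:[3,11] y:[5,33/2] z:[17,25] -> miss, prune
  N8 x:[14/3,15] y:[19/2,45/2] z:[5,18] -> hit [19/2,15], descend [2, 12]
    N2 x:[14,15] y:[19/2,31/2] z:[5,18] -> hit [14,15] leaf, test {P10(miss), P11@t=15}
    N12 x:[14/3,44/3] y:[21/2,45/2] z:[6,14] -> hit [21/2,14] leaf, test {P2(miss), P3(miss)}
  N9 x:[7/3,13/3] y:[11/2,37/2] z:[3,12] -> miss, prune

order=[0, 5, 6, 8, 2, 12, 9]  |boxes|=7  |leaves|=2  hit=P11

== RESULT ==
2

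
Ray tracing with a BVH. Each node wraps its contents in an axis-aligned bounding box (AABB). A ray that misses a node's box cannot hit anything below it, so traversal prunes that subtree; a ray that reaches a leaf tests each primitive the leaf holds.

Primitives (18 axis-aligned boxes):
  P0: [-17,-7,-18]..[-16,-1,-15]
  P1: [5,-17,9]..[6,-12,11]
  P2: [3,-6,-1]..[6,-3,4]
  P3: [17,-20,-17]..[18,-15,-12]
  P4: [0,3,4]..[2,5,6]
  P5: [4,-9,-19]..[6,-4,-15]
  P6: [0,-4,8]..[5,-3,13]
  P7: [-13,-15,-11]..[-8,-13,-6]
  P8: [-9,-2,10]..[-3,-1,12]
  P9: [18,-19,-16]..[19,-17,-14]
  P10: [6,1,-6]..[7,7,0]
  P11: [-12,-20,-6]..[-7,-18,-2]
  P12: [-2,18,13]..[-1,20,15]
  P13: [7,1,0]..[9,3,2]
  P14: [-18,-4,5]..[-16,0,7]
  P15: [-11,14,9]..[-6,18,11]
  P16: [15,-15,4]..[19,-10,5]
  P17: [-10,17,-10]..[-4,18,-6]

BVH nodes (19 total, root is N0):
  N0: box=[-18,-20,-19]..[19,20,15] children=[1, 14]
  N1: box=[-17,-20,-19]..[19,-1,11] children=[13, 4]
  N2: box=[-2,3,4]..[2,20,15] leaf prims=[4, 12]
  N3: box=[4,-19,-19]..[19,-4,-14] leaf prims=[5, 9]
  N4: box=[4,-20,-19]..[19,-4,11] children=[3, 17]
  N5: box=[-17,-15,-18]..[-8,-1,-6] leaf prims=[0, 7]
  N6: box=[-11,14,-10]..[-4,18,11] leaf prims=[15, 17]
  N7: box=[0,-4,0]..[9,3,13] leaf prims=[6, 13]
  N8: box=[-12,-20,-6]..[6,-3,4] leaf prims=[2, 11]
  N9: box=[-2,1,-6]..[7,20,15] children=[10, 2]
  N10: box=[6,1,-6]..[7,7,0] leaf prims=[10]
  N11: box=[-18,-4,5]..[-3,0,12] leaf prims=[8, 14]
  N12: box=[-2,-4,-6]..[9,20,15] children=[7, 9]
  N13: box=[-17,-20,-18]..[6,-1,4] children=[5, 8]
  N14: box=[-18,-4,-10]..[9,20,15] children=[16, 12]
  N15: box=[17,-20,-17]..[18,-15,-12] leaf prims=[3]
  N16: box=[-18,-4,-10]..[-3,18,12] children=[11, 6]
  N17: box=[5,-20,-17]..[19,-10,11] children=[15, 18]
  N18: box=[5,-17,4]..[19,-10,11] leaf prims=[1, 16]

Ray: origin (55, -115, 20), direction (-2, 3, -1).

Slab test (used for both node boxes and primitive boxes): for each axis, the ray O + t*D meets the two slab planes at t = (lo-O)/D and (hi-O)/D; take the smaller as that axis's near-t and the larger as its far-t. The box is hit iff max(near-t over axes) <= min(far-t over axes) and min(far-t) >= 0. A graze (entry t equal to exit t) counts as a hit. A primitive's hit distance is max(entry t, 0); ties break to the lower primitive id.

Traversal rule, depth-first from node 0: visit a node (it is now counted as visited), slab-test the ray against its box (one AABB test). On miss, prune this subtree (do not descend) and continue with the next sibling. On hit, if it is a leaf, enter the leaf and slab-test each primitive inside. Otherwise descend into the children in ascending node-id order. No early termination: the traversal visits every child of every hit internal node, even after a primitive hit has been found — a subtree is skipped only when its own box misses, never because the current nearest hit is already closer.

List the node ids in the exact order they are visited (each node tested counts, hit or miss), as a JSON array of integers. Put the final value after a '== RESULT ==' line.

Traverse from the root:
N0 x:[18,73/2] y:[95/3,45] z:[5,39] -> hit [95/3,73/2], descend [1, 14]
  N1 x:[18,36] y:[95/3,38] z:[9,39] -> hit [95/3,36], descend [4, 13]
    N4 x:[18,51/2] y:[95/3,37] z:[9,39] -> miss, prune
    N13 x:[49/2,36] y:[95/3,38] z:[16,38] -> hit [95/3,36], descend [5, 8]
      N5 x:[63/2,36] y:[100/3,38] z:[26,38] -> hit [100/3,36] leaf, test {P0@t=36, P7(miss)}
      N8 x:[49/2,67/2] y:[95/3,112/3] z:[16,26] -> miss, prune
  N14 x:[23,73/2] y:[37,45] z:[5,30] -> miss, prune

order=[0, 1, 4, 13, 5, 8, 14]  |boxes|=7  |leaves|=1  hit=P0

== RESULT ==
[0, 1, 4, 13, 5, 8, 14]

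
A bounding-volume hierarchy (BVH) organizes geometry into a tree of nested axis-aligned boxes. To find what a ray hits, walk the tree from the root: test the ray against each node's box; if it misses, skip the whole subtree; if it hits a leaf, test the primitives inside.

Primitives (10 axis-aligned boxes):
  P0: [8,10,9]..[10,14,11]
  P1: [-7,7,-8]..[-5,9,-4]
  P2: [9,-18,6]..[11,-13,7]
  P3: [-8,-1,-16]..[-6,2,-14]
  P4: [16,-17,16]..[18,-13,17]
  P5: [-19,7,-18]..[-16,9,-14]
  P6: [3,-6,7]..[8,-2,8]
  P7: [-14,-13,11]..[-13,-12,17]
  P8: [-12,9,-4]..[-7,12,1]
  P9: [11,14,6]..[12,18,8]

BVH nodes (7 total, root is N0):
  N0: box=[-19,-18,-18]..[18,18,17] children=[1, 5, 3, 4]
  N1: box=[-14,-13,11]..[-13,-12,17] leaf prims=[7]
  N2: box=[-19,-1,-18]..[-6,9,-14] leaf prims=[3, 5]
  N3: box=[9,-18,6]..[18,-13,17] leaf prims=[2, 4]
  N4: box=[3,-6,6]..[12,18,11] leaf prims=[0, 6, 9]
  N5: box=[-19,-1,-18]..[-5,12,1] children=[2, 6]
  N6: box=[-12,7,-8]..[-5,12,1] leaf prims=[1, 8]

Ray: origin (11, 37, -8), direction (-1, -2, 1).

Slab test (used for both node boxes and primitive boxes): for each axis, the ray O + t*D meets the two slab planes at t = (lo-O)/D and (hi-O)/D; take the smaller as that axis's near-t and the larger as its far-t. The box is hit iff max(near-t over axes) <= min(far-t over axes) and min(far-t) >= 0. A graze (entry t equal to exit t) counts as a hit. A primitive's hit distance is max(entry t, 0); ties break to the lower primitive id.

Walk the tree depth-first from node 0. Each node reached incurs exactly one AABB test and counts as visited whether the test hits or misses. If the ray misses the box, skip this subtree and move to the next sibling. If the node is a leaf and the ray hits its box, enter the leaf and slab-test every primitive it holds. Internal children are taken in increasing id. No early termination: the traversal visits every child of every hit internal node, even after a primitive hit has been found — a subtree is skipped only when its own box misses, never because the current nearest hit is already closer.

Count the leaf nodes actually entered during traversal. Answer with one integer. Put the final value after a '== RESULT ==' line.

Walk:
N0 x:[-7,30] y:[19/2,55/2] z:[-10,25] -> hit [19/2,25], descend [1, 3, 4, 5]
  N1 x:[24,25] y:[49/2,25] z:[19,25] -> hit [49/2,25] leaf, test {P7@t=49/2}
  N3 x:[-7,2] y:[25,55/2] z:[14,25] -> miss, prune
  N4 x:[-1,8] y:[19/2,43/2] z:[14,19] -> miss, prune
  N5 x:[16,30] y:[25/2,19] z:[-10,9] -> miss, prune

order=[0, 1, 3, 4, 5]  |boxes|=5  |leaves|=1  hit=P7

== RESULT ==
1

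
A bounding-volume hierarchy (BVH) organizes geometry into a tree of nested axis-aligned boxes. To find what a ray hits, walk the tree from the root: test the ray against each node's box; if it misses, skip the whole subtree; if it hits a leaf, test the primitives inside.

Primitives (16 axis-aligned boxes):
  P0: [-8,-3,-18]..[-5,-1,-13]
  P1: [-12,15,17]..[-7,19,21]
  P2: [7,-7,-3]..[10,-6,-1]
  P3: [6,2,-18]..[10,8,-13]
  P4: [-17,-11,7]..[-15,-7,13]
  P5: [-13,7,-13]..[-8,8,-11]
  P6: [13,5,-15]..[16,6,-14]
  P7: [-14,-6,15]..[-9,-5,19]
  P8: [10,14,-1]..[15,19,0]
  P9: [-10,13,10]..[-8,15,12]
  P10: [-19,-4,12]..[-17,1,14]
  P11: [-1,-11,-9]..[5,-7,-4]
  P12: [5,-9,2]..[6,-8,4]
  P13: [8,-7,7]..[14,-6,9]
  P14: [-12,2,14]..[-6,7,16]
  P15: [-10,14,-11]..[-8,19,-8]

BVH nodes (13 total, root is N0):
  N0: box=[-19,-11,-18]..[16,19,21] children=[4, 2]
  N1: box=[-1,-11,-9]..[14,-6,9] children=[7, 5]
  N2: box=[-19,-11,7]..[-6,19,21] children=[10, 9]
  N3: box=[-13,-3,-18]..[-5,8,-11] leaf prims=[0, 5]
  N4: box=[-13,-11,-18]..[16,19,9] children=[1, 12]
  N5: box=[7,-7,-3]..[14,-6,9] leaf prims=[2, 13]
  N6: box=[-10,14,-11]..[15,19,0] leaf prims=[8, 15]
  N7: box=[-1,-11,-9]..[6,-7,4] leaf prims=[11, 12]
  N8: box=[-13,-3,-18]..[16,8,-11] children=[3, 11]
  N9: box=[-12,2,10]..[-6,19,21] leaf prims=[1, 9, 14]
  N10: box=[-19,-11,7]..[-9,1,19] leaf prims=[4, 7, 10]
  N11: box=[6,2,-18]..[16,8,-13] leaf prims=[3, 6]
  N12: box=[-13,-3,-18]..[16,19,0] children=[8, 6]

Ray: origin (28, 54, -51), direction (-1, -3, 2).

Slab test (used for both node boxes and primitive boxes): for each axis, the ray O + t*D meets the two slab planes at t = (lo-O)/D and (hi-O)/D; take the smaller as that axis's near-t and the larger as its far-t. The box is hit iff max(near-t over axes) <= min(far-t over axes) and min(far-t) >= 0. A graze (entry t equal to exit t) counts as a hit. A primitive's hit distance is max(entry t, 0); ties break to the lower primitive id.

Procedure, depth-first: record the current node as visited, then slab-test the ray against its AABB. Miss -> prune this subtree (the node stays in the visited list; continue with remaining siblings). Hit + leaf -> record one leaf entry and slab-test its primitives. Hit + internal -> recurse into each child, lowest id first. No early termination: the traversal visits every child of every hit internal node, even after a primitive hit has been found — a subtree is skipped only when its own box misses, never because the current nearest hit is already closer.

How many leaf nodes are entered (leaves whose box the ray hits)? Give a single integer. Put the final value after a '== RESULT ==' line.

Traverse from the root:
N0 x:[12,47] y:[35/3,65/3] z:[33/2,36] -> hit [33/2,65/3], descend [2, 4]
  N2 x:[34,47] y:[35/3,65/3] z:[29,36] -> miss, prune
  N4 x:[12,41] y:[35/3,65/3] z:[33/2,30] -> hit [33/2,65/3], descend [1, 12]
    N1 x:[14,29] y:[20,65/3] z:[21,30] -> hit [21,65/3], descend [5, 7]
      N5 x:[14,21] y:[20,61/3] z:[24,30] -> miss, prune
      N7 x:[22,29] y:[61/3,65/3] z:[21,55/2] -> miss, prune
    N12 x:[12,41] y:[35/3,19] z:[33/2,51/2] -> hit [33/2,19], descend [6, 8]
      N6 x:[13,38] y:[35/3,40/3] z:[20,51/2] -> miss, prune
      N8 x:[12,41] y:[46/3,19] z:[33/2,20] -> hit [33/2,19], descend [3, 11]
        N3 x:[33,41] y:[46/3,19] z:[33/2,20] -> miss, prune
        N11 x:[12,22] y:[46/3,52/3] z:[33/2,19] -> hit [33/2,52/3] leaf, test {P3(miss), P6(miss)}

Visited [0, 2, 4, 1, 5, 7, 12, 6, 8, 3, 11]. Tests: 11 box, 1 leaf. Nearest: miss.

== RESULT ==
1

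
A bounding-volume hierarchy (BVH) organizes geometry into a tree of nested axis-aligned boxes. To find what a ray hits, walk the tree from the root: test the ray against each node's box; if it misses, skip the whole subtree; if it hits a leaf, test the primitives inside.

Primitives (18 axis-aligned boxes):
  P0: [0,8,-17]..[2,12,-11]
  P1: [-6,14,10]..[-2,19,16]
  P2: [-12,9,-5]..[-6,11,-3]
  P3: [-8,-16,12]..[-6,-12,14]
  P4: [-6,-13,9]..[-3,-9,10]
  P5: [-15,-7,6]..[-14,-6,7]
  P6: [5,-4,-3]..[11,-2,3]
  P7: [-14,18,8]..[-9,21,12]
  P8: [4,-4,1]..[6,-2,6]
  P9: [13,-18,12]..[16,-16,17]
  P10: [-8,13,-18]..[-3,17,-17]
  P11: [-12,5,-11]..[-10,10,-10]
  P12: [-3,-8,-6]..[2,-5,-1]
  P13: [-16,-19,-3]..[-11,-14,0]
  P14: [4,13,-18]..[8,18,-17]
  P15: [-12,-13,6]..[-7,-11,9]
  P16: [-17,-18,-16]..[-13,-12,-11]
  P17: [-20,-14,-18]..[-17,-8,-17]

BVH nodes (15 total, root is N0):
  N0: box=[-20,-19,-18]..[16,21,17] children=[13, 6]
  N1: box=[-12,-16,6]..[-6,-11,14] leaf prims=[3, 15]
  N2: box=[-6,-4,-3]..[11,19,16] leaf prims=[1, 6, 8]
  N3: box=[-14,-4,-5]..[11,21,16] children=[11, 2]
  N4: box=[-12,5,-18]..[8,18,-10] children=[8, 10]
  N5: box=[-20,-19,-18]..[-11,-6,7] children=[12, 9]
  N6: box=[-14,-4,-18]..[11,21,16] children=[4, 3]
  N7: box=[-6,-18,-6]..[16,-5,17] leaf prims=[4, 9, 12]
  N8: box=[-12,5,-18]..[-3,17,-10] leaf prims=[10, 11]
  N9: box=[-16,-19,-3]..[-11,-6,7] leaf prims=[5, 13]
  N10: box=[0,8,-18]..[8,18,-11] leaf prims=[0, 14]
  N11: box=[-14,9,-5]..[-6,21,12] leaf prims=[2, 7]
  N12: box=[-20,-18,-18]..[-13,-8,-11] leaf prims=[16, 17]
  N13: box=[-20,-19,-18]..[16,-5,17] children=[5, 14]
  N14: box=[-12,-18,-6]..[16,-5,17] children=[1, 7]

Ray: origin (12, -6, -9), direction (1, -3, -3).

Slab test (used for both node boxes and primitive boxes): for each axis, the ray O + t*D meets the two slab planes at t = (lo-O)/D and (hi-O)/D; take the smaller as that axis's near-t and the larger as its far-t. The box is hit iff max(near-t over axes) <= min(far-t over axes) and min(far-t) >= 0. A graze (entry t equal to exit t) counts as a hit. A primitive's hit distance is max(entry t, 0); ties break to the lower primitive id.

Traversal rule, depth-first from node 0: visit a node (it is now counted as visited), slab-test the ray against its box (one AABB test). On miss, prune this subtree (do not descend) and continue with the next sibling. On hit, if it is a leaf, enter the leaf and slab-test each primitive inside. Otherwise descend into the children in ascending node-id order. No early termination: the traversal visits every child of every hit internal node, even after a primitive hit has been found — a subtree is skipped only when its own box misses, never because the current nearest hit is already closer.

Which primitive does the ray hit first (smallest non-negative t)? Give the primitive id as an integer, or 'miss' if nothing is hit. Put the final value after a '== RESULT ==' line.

Trace the traversal:
N0 x:[-32,4] y:[-9,13/3] z:[-26/3,3] -> hit [-26/3,3], descend [6, 13]
  N6 x:[-26,-1] y:[-9,-2/3] z:[-25/3,3] -> miss, prune
  N13 x:[-32,4] y:[-1/3,13/3] z:[-26/3,3] -> hit [-1/3,3], descend [5, 14]
    N5 x:[-32,-23] y:[0,13/3] z:[-16/3,3] -> miss, prune
    N14 x:[-24,4] y:[-1/3,4] z:[-26/3,-1] -> miss, prune

Visited [0, 6, 13, 5, 14]. Tests: 5 box, 0 leaf. Nearest: miss.

== RESULT ==
miss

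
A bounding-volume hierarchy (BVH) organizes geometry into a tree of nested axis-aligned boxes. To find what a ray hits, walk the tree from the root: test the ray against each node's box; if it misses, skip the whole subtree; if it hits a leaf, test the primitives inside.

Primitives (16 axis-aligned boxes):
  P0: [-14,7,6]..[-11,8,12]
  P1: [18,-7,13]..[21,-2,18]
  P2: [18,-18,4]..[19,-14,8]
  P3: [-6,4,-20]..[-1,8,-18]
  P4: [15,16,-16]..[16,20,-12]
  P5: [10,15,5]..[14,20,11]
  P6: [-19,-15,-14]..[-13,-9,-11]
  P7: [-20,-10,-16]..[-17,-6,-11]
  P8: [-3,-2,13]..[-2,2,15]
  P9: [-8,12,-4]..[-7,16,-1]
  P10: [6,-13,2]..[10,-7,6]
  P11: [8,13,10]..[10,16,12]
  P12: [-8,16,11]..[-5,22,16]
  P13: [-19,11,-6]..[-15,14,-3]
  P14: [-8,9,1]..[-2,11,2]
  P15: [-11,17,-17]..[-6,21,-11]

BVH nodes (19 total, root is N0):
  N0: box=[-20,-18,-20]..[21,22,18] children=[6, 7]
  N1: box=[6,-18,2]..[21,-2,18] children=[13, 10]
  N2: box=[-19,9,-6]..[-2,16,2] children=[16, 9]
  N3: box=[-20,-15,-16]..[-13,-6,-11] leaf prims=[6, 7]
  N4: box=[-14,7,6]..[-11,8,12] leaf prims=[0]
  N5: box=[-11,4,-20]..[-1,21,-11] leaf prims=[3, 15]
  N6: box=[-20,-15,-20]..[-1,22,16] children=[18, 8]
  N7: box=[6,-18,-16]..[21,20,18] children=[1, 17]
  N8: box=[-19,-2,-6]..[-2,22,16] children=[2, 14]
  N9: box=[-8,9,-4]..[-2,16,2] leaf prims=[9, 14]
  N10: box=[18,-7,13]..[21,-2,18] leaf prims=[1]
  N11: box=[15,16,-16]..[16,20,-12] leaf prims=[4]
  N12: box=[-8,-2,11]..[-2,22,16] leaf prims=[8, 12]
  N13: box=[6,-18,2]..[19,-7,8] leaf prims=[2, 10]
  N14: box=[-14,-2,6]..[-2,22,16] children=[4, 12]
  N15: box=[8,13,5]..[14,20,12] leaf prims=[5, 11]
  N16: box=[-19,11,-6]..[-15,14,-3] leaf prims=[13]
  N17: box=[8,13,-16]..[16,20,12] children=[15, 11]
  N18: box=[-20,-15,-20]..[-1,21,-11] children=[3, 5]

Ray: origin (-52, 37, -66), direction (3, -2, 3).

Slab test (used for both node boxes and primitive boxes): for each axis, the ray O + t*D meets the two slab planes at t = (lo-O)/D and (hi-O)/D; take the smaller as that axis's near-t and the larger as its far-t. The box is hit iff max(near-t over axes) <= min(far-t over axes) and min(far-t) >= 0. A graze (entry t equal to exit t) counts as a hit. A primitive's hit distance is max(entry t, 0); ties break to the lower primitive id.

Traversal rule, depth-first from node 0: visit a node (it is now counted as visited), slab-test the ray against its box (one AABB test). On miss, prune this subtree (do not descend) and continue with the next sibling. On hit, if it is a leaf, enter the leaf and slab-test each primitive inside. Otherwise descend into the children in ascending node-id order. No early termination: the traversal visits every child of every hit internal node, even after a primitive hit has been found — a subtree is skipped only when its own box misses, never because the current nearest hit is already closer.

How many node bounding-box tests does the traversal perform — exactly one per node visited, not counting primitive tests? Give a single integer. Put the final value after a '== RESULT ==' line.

Walk:
N0 x:[32/3,73/3] y:[15/2,55/2] z:[46/3,28] -> hit [46/3,73/3], descend [6, 7]
  N6 x:[32/3,17] y:[15/2,26] z:[46/3,82/3] -> hit [46/3,17], descend [8, 18]
    N8 x:[11,50/3] y:[15/2,39/2] z:[20,82/3] -> miss, prune
    N18 x:[32/3,17] y:[8,26] z:[46/3,55/3] -> hit [46/3,17], descend [3, 5]
      N3 x:[32/3,13] y:[43/2,26] z:[50/3,55/3] -> miss, prune
      N5 x:[41/3,17] y:[8,33/2] z:[46/3,55/3] -> hit [46/3,33/2] leaf, test {P3@t=46/3, P15(miss)}
  N7 x:[58/3,73/3] y:[17/2,55/2] z:[50/3,28] -> hit [58/3,73/3], descend [1, 17]
    N1 x:[58/3,73/3] y:[39/2,55/2] z:[68/3,28] -> hit [68/3,73/3], descend [10, 13]
      N10 x:[70/3,73/3] y:[39/2,22] z:[79/3,28] -> miss, prune
      N13 x:[58/3,71/3] y:[22,55/2] z:[68/3,74/3] -> hit [68/3,71/3] leaf, test {P2(miss), P10(miss)}
    N17 x:[20,68/3] y:[17/2,12] z:[50/3,26] -> miss, prune

Visited [0, 6, 8, 18, 3, 5, 7, 1, 10, 13, 17]. Tests: 11 box, 2 leaf. Nearest: P3.

== RESULT ==
11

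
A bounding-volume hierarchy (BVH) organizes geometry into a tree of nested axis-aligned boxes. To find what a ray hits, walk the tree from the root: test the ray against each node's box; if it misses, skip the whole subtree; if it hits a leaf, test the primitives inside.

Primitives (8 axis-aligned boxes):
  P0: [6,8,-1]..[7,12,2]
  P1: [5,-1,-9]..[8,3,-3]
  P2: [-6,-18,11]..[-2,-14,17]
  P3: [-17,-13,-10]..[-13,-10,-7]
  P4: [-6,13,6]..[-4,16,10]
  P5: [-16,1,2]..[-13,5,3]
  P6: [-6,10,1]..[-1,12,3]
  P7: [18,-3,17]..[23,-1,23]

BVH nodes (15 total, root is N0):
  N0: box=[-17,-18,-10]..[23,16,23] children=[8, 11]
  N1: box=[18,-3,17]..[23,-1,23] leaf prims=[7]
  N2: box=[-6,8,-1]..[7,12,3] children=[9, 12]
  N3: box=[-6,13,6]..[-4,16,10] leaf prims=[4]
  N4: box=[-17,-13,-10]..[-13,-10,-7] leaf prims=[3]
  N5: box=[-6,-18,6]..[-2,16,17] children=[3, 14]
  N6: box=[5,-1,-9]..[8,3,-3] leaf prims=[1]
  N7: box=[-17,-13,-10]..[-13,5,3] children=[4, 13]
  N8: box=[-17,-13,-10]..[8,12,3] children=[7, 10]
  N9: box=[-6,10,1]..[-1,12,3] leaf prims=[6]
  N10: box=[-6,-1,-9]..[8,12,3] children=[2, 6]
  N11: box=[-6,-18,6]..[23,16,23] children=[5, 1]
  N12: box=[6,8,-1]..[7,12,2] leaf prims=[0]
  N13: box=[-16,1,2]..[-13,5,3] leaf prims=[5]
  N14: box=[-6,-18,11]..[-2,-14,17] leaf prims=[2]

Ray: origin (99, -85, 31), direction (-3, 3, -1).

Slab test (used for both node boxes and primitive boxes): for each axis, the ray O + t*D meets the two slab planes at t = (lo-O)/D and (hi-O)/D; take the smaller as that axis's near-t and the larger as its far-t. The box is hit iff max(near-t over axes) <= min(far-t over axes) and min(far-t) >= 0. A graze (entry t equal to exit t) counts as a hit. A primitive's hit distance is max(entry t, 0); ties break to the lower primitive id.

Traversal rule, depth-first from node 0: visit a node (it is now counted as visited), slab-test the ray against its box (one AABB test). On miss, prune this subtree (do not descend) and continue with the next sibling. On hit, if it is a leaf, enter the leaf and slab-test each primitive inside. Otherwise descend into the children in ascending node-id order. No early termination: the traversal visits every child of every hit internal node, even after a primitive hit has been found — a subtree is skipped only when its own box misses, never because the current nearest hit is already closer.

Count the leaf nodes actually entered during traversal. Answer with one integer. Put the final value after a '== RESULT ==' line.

Trace the traversal:
N0 x:[76/3,116/3] y:[67/3,101/3] z:[8,41] -> hit [76/3,101/3], descend [8, 11]
  N8 x:[91/3,116/3] y:[24,97/3] z:[28,41] -> hit [91/3,97/3], descend [7, 10]
    N7 x:[112/3,116/3] y:[24,30] z:[28,41] -> miss, prune
    N10 x:[91/3,35] y:[28,97/3] z:[28,40] -> hit [91/3,97/3], descend [2, 6]
      N2 x:[92/3,35] y:[31,97/3] z:[28,32] -> hit [31,32], descend [9, 12]
        N9 x:[100/3,35] y:[95/3,97/3] z:[28,30] -> miss, prune
        N12 x:[92/3,31] y:[31,97/3] z:[29,32] -> hit [31,31] leaf, test {P0@t=31}
      N6 x:[91/3,94/3] y:[28,88/3] z:[34,40] -> miss, prune
  N11 x:[76/3,35] y:[67/3,101/3] z:[8,25] -> miss, prune

9 AABB tests over nodes [0, 8, 7, 10, 2, 9, 12, 6, 11]; 1 leaf entered; closest P0.

== RESULT ==
1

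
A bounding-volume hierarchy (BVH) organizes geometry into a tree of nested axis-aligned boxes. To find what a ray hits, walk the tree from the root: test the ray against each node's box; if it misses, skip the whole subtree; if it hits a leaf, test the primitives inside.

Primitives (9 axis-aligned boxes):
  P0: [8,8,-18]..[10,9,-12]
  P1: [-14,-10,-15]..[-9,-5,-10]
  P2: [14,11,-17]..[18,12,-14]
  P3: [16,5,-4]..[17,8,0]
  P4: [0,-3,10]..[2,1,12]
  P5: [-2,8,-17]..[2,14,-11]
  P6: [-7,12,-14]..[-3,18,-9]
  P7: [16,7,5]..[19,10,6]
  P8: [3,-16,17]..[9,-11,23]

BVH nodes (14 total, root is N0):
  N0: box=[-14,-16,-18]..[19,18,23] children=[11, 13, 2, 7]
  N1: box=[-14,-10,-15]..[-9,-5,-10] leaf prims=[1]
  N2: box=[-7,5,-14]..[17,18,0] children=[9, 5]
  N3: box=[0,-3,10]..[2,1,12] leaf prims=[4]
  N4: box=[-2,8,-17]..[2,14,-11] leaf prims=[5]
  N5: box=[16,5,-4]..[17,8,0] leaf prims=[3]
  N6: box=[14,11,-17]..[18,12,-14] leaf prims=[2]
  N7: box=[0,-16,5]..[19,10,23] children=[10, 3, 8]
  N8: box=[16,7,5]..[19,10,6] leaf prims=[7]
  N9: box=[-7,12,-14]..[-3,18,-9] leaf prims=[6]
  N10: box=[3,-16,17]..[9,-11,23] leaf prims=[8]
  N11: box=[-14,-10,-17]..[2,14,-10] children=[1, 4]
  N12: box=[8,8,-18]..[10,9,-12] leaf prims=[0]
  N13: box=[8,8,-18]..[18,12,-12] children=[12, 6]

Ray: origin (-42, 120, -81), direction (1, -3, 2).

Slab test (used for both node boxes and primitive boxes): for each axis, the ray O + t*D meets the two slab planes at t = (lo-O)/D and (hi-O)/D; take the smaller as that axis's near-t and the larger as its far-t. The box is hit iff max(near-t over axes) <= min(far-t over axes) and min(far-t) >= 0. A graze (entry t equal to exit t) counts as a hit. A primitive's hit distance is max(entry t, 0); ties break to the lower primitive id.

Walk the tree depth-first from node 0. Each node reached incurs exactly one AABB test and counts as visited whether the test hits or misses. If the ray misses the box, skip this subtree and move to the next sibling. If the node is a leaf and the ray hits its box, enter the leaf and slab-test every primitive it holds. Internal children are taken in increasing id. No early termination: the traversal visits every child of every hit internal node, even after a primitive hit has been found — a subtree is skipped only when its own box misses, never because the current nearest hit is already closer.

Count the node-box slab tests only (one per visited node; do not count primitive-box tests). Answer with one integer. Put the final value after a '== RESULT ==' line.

Traverse from the root:
N0 x:[28,61] y:[34,136/3] z:[63/2,52] -> hit [34,136/3], descend [2, 7, 11, 13]
  N2 x:[35,59] y:[34,115/3] z:[67/2,81/2] -> hit [35,115/3], descend [5, 9]
    N5 x:[58,59] y:[112/3,115/3] z:[77/2,81/2] -> miss, prune
    N9 x:[35,39] y:[34,36] z:[67/2,36] -> hit [35,36] leaf, test {P6@t=35}
  N7 x:[42,61] y:[110/3,136/3] z:[43,52] -> hit [43,136/3], descend [3, 8, 10]
    N3 x:[42,44] y:[119/3,41] z:[91/2,93/2] -> miss, prune
    N8 x:[58,61] y:[110/3,113/3] z:[43,87/2] -> miss, prune
    N10 x:[45,51] y:[131/3,136/3] z:[49,52] -> miss, prune
  N11 x:[28,44] y:[106/3,130/3] z:[32,71/2] -> hit [106/3,71/2], descend [1, 4]
    N1 x:[28,33] y:[125/3,130/3] z:[33,71/2] -> miss, prune
    N4 x:[40,44] y:[106/3,112/3] z:[32,35] -> miss, prune
  N13 x:[50,60] y:[36,112/3] z:[63/2,69/2] -> miss, prune

Visited [0, 2, 5, 9, 7, 3, 8, 10, 11, 1, 4, 13]. Tests: 12 box, 1 leaf. Nearest: P6.

== RESULT ==
12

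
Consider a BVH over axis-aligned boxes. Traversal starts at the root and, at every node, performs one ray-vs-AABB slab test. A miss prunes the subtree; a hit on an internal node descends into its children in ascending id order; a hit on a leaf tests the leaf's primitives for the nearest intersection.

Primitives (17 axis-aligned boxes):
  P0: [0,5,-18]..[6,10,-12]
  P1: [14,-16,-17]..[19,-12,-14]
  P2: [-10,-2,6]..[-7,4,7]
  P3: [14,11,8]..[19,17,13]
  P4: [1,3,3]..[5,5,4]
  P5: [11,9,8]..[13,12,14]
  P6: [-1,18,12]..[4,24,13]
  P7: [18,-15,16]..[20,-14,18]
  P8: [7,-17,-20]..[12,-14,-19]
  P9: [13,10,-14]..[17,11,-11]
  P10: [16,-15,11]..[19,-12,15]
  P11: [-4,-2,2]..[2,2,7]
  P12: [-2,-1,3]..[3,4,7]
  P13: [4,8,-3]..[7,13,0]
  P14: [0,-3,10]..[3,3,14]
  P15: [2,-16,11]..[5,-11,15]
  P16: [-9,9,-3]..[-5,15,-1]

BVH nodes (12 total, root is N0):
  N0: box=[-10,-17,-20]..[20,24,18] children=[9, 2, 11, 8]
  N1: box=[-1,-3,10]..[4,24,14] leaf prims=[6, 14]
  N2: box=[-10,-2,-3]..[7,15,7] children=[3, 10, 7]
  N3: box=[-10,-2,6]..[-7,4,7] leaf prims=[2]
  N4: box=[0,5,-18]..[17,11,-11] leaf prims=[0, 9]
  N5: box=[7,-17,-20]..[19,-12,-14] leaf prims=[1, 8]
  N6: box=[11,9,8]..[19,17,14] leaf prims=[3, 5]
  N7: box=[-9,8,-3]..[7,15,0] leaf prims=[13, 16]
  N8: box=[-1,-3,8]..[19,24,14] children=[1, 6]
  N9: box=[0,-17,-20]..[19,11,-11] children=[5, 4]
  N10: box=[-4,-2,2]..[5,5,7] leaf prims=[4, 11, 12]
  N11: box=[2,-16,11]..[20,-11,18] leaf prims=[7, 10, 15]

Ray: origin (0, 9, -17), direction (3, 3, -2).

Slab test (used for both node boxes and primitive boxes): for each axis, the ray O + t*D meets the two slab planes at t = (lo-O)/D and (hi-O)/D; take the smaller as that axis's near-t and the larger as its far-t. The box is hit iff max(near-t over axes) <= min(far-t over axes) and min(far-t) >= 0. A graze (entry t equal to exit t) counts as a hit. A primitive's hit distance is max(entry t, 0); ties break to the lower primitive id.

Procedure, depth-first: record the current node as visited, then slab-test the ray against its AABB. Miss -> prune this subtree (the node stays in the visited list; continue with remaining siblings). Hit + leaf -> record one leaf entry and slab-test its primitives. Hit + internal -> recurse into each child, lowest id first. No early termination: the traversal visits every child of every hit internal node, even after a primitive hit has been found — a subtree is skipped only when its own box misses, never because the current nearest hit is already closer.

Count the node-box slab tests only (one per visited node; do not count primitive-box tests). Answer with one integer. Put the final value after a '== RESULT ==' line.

Walk:
N0 x:[-10/3,20/3] y:[-26/3,5] z:[-35/2,3/2] -> hit [-10/3,3/2], descend [2, 8, 9, 11]
  N2 x:[-10/3,7/3] y:[-11/3,2] z:[-12,-7] -> miss, prune
  N8 x:[-1/3,19/3] y:[-4,5] z:[-31/2,-25/2] -> miss, prune
  N9 x:[0,19/3] y:[-26/3,2/3] z:[-3,3/2] -> hit [0,2/3], descend [4, 5]
    N4 x:[0,17/3] y:[-4/3,2/3] z:[-3,1/2] -> hit [0,1/2] leaf, test {P0@t=0, P9(miss)}
    N5 x:[7/3,19/3] y:[-26/3,-7] z:[-3/2,3/2] -> miss, prune
  N11 x:[2/3,20/3] y:[-25/3,-20/3] z:[-35/2,-14] -> miss, prune

Visited [0, 2, 8, 9, 4, 5, 11]. Tests: 7 box, 1 leaf. Nearest: P0.

== RESULT ==
7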